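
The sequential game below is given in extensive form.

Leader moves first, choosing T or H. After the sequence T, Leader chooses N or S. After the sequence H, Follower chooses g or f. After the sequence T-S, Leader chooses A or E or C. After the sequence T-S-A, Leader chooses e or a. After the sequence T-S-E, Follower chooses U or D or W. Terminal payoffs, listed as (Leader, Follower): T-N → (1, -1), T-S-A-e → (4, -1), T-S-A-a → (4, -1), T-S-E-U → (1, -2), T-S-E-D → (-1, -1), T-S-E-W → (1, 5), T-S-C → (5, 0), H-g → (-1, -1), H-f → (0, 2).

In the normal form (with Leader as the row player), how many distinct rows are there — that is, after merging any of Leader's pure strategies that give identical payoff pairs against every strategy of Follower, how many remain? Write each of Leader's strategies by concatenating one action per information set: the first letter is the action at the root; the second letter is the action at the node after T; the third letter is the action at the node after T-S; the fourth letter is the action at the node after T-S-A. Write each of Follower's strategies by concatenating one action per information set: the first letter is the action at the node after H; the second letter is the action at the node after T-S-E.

Leader has 24 pure strategies: TNAe, TNAa, TNEe, TNEa, TNCe, TNCa, TSAe, TSAa, TSEe, TSEa, TSCe, TSCa, HNAe, HNAa, HNEe, HNEa, HNCe, HNCa, HSAe, HSAa, HSEe, HSEa, HSCe, HSCa. Columns: gU, gD, gW, fU, fD, fW.
{TNAe, TNAa, TNEe, TNEa, TNCe, TNCa} → row (1,-1) (1,-1) (1,-1) (1,-1) (1,-1) (1,-1)
{TSAe, TSAa} → row (4,-1) (4,-1) (4,-1) (4,-1) (4,-1) (4,-1)
{TSEe, TSEa} → row (1,-2) (-1,-1) (1,5) (1,-2) (-1,-1) (1,5)
{TSCe, TSCa} → row (5,0) (5,0) (5,0) (5,0) (5,0) (5,0)
{HNAe, HNAa, HNEe, HNEa, HNCe, HNCa, HSAe, HSAa, HSEe, HSEa, HSCe, HSCa} → row (-1,-1) (-1,-1) (-1,-1) (0,2) (0,2) (0,2)
That's 5 distinct rows out of 24 strategies.

5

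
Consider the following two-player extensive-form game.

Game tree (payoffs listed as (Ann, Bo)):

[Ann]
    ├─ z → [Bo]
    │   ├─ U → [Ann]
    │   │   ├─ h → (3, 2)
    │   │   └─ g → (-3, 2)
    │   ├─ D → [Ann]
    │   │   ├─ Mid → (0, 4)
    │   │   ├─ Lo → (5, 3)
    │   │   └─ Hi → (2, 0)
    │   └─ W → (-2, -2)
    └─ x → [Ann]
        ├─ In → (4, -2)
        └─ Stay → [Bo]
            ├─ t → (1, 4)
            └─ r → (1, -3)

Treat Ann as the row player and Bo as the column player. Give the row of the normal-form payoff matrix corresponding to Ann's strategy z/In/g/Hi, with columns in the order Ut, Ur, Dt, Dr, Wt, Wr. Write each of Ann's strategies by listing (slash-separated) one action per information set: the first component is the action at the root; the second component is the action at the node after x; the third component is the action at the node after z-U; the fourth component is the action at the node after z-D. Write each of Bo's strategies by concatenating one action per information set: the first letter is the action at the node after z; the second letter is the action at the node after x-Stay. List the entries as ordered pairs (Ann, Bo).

(-3,2) (-3,2) (2,0) (2,0) (-2,-2) (-2,-2)

vs Ut: Ann plays z → Bo plays U at [z] → Ann plays g at [z-U] → (-3, 2)
vs Ur: Ann plays z → Bo plays U at [z] → Ann plays g at [z-U] → (-3, 2)
vs Dt: Ann plays z → Bo plays D at [z] → Ann plays Hi at [z-D] → (2, 0)
vs Dr: Ann plays z → Bo plays D at [z] → Ann plays Hi at [z-D] → (2, 0)
vs Wt: Ann plays z → Bo plays W at [z] → (-2, -2)
vs Wr: Ann plays z → Bo plays W at [z] → (-2, -2)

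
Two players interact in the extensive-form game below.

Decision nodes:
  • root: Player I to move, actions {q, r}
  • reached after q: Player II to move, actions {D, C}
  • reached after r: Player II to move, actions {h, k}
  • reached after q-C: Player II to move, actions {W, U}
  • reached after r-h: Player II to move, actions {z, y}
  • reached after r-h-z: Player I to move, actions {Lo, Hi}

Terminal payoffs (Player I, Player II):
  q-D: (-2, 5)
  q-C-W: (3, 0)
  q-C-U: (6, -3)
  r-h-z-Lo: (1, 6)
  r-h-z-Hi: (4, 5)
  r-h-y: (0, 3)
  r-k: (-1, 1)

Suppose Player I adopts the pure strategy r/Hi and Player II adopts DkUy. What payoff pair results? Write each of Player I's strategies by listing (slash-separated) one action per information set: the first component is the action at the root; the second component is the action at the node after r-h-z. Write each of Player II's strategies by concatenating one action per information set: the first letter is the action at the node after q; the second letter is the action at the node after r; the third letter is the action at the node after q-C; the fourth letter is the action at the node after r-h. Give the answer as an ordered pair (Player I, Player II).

(-1, 1)

Trace the play path from the root:
  Player I plays r
  Player II plays k at [r]
→ terminal payoff (-1, 1).
(Player I's choice at the node after r-h-z is never reached on this path, so it doesn't affect the outcome.)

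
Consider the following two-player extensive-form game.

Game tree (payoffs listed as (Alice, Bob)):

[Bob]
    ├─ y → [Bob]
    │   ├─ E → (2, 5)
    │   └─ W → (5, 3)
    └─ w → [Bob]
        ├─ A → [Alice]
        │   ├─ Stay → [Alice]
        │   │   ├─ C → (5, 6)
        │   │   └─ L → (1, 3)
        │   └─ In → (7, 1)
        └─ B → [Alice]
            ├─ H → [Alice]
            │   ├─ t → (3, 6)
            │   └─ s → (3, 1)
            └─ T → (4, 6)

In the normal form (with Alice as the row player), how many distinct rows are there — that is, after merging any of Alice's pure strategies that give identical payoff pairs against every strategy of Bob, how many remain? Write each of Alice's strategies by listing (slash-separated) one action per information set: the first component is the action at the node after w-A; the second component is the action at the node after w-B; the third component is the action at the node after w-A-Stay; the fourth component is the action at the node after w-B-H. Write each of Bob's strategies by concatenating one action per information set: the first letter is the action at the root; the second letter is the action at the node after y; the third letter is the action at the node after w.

Alice has 16 pure strategies: Stay/H/C/t, Stay/H/C/s, Stay/H/L/t, Stay/H/L/s, Stay/T/C/t, Stay/T/C/s, Stay/T/L/t, Stay/T/L/s, In/H/C/t, In/H/C/s, In/H/L/t, In/H/L/s, In/T/C/t, In/T/C/s, In/T/L/t, In/T/L/s. Columns: yEA, yEB, yWA, yWB, wEA, wEB, wWA, wWB.
{Stay/H/C/t} → row (2,5) (2,5) (5,3) (5,3) (5,6) (3,6) (5,6) (3,6)
{Stay/H/C/s} → row (2,5) (2,5) (5,3) (5,3) (5,6) (3,1) (5,6) (3,1)
{Stay/H/L/t} → row (2,5) (2,5) (5,3) (5,3) (1,3) (3,6) (1,3) (3,6)
{Stay/H/L/s} → row (2,5) (2,5) (5,3) (5,3) (1,3) (3,1) (1,3) (3,1)
{Stay/T/C/t, Stay/T/C/s} → row (2,5) (2,5) (5,3) (5,3) (5,6) (4,6) (5,6) (4,6)
{Stay/T/L/t, Stay/T/L/s} → row (2,5) (2,5) (5,3) (5,3) (1,3) (4,6) (1,3) (4,6)
{In/H/C/t, In/H/L/t} → row (2,5) (2,5) (5,3) (5,3) (7,1) (3,6) (7,1) (3,6)
{In/H/C/s, In/H/L/s} → row (2,5) (2,5) (5,3) (5,3) (7,1) (3,1) (7,1) (3,1)
{In/T/C/t, In/T/C/s, In/T/L/t, In/T/L/s} → row (2,5) (2,5) (5,3) (5,3) (7,1) (4,6) (7,1) (4,6)
That's 9 distinct rows out of 16 strategies.

9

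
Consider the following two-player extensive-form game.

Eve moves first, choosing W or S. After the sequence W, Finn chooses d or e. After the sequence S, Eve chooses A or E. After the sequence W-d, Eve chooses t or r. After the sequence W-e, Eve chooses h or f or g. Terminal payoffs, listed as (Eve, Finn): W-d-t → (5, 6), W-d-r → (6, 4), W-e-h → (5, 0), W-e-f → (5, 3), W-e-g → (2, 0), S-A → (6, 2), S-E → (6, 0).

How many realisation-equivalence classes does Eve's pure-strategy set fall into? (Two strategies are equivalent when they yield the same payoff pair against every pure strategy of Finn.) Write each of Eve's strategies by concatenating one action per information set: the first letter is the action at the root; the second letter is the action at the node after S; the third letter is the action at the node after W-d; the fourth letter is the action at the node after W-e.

Eve has 24 pure strategies: WAth, WAtf, WAtg, WArh, WArf, WArg, WEth, WEtf, WEtg, WErh, WErf, WErg, SAth, SAtf, SAtg, SArh, SArf, SArg, SEth, SEtf, SEtg, SErh, SErf, SErg. Columns: d, e.
{WAth, WEth} → row (5,6) (5,0)
{WAtf, WEtf} → row (5,6) (5,3)
{WAtg, WEtg} → row (5,6) (2,0)
{WArh, WErh} → row (6,4) (5,0)
{WArf, WErf} → row (6,4) (5,3)
{WArg, WErg} → row (6,4) (2,0)
{SAth, SAtf, SAtg, SArh, SArf, SArg} → row (6,2) (6,2)
{SEth, SEtf, SEtg, SErh, SErf, SErg} → row (6,0) (6,0)
That's 8 distinct rows out of 24 strategies.

8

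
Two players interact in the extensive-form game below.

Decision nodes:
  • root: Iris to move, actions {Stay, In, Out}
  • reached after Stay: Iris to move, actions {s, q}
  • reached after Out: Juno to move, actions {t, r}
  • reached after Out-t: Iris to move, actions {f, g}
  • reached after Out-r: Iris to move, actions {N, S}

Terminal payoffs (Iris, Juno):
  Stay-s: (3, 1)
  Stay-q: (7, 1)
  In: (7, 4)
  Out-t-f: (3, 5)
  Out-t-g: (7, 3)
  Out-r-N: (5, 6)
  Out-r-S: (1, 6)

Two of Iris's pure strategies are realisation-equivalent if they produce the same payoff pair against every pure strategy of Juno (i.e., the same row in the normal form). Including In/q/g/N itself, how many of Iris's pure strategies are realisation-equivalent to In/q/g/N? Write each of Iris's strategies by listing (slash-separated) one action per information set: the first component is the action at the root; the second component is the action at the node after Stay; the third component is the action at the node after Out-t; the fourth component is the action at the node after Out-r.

Row for In/q/g/N (columns t, r): (7,4) (7,4).
Under In/q/g/N, Iris's choice at the node after Stay and at the node after Out-t and at the node after Out-r can never be reached regardless of what Juno does, so varying those choices leaves every outcome unchanged.
Holding the reachable choices fixed and varying the unreachable ones freely already gives 2 × 2 × 2 = 8 equivalent strategies.
No other strategy reproduces this row, so those 8 are the full class: In/s/f/N, In/s/f/S, In/s/g/N, In/s/g/S, In/q/f/N, In/q/f/S, In/q/g/N, In/q/g/S.

8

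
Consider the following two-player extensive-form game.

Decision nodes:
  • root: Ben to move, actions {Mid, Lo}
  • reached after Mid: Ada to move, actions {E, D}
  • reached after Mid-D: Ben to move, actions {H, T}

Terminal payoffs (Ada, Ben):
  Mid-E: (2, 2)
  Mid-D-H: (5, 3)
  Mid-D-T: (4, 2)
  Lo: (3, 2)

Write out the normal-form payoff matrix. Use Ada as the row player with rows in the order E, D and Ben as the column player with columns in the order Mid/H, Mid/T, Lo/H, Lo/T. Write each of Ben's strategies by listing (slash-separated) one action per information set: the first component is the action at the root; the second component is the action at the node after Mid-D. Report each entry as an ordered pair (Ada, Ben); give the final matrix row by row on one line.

E: (2,2) (2,2) (3,2) (3,2) | D: (5,3) (4,2) (3,2) (3,2)

Row E: Mid/H→(2,2), Mid/T→(2,2), Lo/H→(3,2), Lo/T→(3,2)
Row D: Mid/H→(5,3), Mid/T→(4,2), Lo/H→(3,2), Lo/T→(3,2)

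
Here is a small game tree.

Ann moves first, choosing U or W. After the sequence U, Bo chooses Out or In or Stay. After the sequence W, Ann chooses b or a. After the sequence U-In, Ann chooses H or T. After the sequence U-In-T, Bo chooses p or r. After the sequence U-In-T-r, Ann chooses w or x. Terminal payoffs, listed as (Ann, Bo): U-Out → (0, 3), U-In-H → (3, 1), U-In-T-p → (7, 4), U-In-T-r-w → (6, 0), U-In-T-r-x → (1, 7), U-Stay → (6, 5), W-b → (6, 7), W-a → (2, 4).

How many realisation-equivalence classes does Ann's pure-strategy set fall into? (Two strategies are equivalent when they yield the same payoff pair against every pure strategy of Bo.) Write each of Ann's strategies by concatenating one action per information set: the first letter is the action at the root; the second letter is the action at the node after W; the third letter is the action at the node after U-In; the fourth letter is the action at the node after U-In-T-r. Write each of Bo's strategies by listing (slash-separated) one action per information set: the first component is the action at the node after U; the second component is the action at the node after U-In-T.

5

Ann has 16 pure strategies: UbHw, UbHx, UbTw, UbTx, UaHw, UaHx, UaTw, UaTx, WbHw, WbHx, WbTw, WbTx, WaHw, WaHx, WaTw, WaTx. Columns: Out/p, Out/r, In/p, In/r, Stay/p, Stay/r.
{UbHw, UbHx, UaHw, UaHx} → row (0,3) (0,3) (3,1) (3,1) (6,5) (6,5)
{UbTw, UaTw} → row (0,3) (0,3) (7,4) (6,0) (6,5) (6,5)
{UbTx, UaTx} → row (0,3) (0,3) (7,4) (1,7) (6,5) (6,5)
{WbHw, WbHx, WbTw, WbTx} → row (6,7) (6,7) (6,7) (6,7) (6,7) (6,7)
{WaHw, WaHx, WaTw, WaTx} → row (2,4) (2,4) (2,4) (2,4) (2,4) (2,4)
That's 5 distinct rows out of 16 strategies.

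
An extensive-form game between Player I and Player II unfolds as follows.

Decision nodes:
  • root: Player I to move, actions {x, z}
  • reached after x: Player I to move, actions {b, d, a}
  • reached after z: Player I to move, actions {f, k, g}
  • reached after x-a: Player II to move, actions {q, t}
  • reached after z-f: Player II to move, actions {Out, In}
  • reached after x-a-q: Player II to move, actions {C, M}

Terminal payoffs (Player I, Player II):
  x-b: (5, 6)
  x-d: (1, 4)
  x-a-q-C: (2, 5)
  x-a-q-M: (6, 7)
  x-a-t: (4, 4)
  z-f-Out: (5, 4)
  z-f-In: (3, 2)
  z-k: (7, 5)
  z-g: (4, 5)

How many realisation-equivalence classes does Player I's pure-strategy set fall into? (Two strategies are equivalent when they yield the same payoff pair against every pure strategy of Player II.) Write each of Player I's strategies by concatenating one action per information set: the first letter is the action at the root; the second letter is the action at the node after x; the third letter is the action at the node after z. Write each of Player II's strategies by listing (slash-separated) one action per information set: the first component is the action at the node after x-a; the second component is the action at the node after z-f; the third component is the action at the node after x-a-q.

6

Player I has 18 pure strategies: xbf, xbk, xbg, xdf, xdk, xdg, xaf, xak, xag, zbf, zbk, zbg, zdf, zdk, zdg, zaf, zak, zag. Columns: q/Out/C, q/Out/M, q/In/C, q/In/M, t/Out/C, t/Out/M, t/In/C, t/In/M.
{xbf, xbk, xbg} → row (5,6) (5,6) (5,6) (5,6) (5,6) (5,6) (5,6) (5,6)
{xdf, xdk, xdg} → row (1,4) (1,4) (1,4) (1,4) (1,4) (1,4) (1,4) (1,4)
{xaf, xak, xag} → row (2,5) (6,7) (2,5) (6,7) (4,4) (4,4) (4,4) (4,4)
{zbf, zdf, zaf} → row (5,4) (5,4) (3,2) (3,2) (5,4) (5,4) (3,2) (3,2)
{zbk, zdk, zak} → row (7,5) (7,5) (7,5) (7,5) (7,5) (7,5) (7,5) (7,5)
{zbg, zdg, zag} → row (4,5) (4,5) (4,5) (4,5) (4,5) (4,5) (4,5) (4,5)
That's 6 distinct rows out of 18 strategies.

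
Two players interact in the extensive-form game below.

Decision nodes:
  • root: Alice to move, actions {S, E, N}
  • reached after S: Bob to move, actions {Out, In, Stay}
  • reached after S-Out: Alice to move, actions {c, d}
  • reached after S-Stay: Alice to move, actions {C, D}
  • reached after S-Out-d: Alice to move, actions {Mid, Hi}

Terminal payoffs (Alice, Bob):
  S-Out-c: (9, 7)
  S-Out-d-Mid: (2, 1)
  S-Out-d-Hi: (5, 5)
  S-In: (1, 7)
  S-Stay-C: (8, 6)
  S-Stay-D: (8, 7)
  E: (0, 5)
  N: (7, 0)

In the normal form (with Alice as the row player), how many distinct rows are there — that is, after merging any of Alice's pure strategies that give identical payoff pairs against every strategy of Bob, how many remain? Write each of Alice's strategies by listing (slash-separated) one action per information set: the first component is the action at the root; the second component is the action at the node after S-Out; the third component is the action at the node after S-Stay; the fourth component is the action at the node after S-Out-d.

Alice has 24 pure strategies: S/c/C/Mid, S/c/C/Hi, S/c/D/Mid, S/c/D/Hi, S/d/C/Mid, S/d/C/Hi, S/d/D/Mid, S/d/D/Hi, E/c/C/Mid, E/c/C/Hi, E/c/D/Mid, E/c/D/Hi, E/d/C/Mid, E/d/C/Hi, E/d/D/Mid, E/d/D/Hi, N/c/C/Mid, N/c/C/Hi, N/c/D/Mid, N/c/D/Hi, N/d/C/Mid, N/d/C/Hi, N/d/D/Mid, N/d/D/Hi. Columns: Out, In, Stay.
{S/c/C/Mid, S/c/C/Hi} → row (9,7) (1,7) (8,6)
{S/c/D/Mid, S/c/D/Hi} → row (9,7) (1,7) (8,7)
{S/d/C/Mid} → row (2,1) (1,7) (8,6)
{S/d/C/Hi} → row (5,5) (1,7) (8,6)
{S/d/D/Mid} → row (2,1) (1,7) (8,7)
{S/d/D/Hi} → row (5,5) (1,7) (8,7)
{E/c/C/Mid, E/c/C/Hi, E/c/D/Mid, E/c/D/Hi, E/d/C/Mid, E/d/C/Hi, E/d/D/Mid, E/d/D/Hi} → row (0,5) (0,5) (0,5)
{N/c/C/Mid, N/c/C/Hi, N/c/D/Mid, N/c/D/Hi, N/d/C/Mid, N/d/C/Hi, N/d/D/Mid, N/d/D/Hi} → row (7,0) (7,0) (7,0)
That's 8 distinct rows out of 24 strategies.

8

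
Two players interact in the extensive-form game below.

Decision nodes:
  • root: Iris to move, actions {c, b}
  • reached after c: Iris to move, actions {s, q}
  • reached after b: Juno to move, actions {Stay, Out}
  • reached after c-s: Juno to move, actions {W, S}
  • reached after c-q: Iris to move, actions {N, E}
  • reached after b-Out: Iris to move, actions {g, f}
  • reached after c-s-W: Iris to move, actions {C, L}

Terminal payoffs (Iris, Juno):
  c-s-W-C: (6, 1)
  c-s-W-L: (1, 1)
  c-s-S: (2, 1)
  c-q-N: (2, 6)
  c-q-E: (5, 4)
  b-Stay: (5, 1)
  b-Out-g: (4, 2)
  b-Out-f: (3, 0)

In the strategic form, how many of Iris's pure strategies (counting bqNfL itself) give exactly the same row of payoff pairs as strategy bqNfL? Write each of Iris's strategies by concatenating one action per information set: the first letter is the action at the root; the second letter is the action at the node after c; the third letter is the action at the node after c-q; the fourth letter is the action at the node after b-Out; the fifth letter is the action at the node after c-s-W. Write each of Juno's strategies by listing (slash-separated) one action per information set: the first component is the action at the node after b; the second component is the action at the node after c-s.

Row for bqNfL (columns Stay/W, Stay/S, Out/W, Out/S): (5,1) (5,1) (3,0) (3,0).
Under bqNfL, Iris's choice at the node after c and at the node after c-q and at the node after c-s-W can never be reached regardless of what Juno does, so varying those choices leaves every outcome unchanged.
Holding the reachable choices fixed and varying the unreachable ones freely already gives 2 × 2 × 2 = 8 equivalent strategies.
No other strategy reproduces this row, so those 8 are the full class: bsNfC, bsNfL, bsEfC, bsEfL, bqNfC, bqNfL, bqEfC, bqEfL.

8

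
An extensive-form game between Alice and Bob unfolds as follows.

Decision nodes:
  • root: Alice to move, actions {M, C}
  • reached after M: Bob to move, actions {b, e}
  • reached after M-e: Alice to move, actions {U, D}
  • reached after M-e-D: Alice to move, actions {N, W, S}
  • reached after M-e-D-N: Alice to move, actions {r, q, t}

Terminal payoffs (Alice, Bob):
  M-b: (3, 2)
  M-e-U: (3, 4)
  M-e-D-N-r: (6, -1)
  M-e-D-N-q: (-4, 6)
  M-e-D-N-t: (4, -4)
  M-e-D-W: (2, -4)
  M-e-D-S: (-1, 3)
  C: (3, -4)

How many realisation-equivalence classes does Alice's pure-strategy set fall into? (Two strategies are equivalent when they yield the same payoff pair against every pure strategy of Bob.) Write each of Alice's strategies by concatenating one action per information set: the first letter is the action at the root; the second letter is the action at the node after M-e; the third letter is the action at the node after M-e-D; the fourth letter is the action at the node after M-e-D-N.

7

Alice has 36 pure strategies: MUNr, MUNq, MUNt, MUWr, MUWq, MUWt, MUSr, MUSq, MUSt, MDNr, MDNq, MDNt, MDWr, MDWq, MDWt, MDSr, MDSq, MDSt, CUNr, CUNq, CUNt, CUWr, CUWq, CUWt, CUSr, CUSq, CUSt, CDNr, CDNq, CDNt, CDWr, CDWq, CDWt, CDSr, CDSq, CDSt. Columns: b, e.
{MUNr, MUNq, MUNt, MUWr, MUWq, MUWt, MUSr, MUSq, MUSt} → row (3,2) (3,4)
{MDNr} → row (3,2) (6,-1)
{MDNq} → row (3,2) (-4,6)
{MDNt} → row (3,2) (4,-4)
{MDWr, MDWq, MDWt} → row (3,2) (2,-4)
{MDSr, MDSq, MDSt} → row (3,2) (-1,3)
{CUNr, CUNq, CUNt, CUWr, CUWq, CUWt, CUSr, CUSq, CUSt, CDNr, CDNq, CDNt, CDWr, CDWq, CDWt, CDSr, CDSq, CDSt} → row (3,-4) (3,-4)
That's 7 distinct rows out of 36 strategies.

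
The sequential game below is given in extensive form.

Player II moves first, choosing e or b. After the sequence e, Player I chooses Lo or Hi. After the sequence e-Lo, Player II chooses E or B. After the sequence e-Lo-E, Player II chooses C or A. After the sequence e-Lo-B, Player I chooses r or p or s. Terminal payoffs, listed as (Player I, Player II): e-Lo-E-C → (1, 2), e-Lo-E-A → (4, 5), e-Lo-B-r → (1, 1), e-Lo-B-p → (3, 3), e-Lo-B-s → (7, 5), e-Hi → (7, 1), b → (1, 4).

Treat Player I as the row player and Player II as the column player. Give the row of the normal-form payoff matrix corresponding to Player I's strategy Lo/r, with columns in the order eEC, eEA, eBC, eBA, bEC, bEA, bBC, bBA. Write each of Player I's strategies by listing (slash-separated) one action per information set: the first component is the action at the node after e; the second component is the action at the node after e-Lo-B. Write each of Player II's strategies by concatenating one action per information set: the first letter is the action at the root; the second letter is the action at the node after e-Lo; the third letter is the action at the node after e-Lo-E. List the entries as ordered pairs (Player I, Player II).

vs eEC: Player II plays e → Player I plays Lo at [e] → Player II plays E at [e-Lo] → Player II plays C at [e-Lo-E] → (1, 2)
vs eEA: Player II plays e → Player I plays Lo at [e] → Player II plays E at [e-Lo] → Player II plays A at [e-Lo-E] → (4, 5)
vs eBC: Player II plays e → Player I plays Lo at [e] → Player II plays B at [e-Lo] → Player I plays r at [e-Lo-B] → (1, 1)
vs eBA: Player II plays e → Player I plays Lo at [e] → Player II plays B at [e-Lo] → Player I plays r at [e-Lo-B] → (1, 1)
vs bEC: Player II plays b → (1, 4)
vs bEA: Player II plays b → (1, 4)
vs bBC: Player II plays b → (1, 4)
vs bBA: Player II plays b → (1, 4)

(1,2) (4,5) (1,1) (1,1) (1,4) (1,4) (1,4) (1,4)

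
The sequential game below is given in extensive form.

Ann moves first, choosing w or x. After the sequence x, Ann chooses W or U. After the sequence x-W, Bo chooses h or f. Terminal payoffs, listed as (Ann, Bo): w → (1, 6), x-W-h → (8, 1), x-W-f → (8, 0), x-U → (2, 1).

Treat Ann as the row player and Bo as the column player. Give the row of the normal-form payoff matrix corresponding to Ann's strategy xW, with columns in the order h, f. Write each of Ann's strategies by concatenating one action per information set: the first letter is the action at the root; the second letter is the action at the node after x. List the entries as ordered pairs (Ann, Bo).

(8,1) (8,0)

vs h: Ann plays x → Ann plays W at [x] → Bo plays h at [x-W] → (8, 1)
vs f: Ann plays x → Ann plays W at [x] → Bo plays f at [x-W] → (8, 0)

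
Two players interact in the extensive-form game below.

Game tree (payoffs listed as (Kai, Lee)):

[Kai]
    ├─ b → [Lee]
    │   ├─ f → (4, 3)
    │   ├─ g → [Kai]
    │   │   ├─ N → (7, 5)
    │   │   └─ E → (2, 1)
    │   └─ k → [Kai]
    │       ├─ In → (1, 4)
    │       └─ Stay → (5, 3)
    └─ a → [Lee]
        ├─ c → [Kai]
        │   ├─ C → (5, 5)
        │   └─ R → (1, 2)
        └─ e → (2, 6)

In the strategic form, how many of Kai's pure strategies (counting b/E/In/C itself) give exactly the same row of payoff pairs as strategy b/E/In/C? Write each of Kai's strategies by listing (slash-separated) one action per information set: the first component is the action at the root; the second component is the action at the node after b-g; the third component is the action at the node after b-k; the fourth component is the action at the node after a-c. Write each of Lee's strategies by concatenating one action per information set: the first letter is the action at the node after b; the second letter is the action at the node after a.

2

Row for b/E/In/C (columns fc, fe, gc, ge, kc, ke): (4,3) (4,3) (2,1) (2,1) (1,4) (1,4).
Under b/E/In/C, Kai's choice at the node after a-c can never be reached regardless of what Lee does, so varying those choices leaves every outcome unchanged.
Holding the reachable choices fixed and varying the unreachable one freely already gives 2 equivalent strategies.
No other strategy reproduces this row, so those 2 are the full class: b/E/In/C, b/E/In/R.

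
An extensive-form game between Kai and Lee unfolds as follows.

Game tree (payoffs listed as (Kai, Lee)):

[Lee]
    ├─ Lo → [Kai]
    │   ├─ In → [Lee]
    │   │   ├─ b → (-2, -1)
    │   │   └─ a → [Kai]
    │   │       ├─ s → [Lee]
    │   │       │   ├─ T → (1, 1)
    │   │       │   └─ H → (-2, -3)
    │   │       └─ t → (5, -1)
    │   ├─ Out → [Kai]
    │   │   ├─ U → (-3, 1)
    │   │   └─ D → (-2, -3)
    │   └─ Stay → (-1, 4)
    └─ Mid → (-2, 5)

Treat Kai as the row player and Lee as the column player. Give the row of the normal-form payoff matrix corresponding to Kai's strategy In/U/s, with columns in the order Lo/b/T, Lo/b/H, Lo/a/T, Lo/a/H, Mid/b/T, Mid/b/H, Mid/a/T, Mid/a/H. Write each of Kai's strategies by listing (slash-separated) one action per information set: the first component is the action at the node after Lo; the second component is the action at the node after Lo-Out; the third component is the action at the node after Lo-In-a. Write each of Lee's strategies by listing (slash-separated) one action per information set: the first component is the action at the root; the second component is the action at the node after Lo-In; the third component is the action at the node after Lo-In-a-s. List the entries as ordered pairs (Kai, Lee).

vs Lo/b/T: Lee plays Lo → Kai plays In at [Lo] → Lee plays b at [Lo-In] → (-2, -1)
vs Lo/b/H: Lee plays Lo → Kai plays In at [Lo] → Lee plays b at [Lo-In] → (-2, -1)
vs Lo/a/T: Lee plays Lo → Kai plays In at [Lo] → Lee plays a at [Lo-In] → Kai plays s at [Lo-In-a] → Lee plays T at [Lo-In-a-s] → (1, 1)
vs Lo/a/H: Lee plays Lo → Kai plays In at [Lo] → Lee plays a at [Lo-In] → Kai plays s at [Lo-In-a] → Lee plays H at [Lo-In-a-s] → (-2, -3)
vs Mid/b/T: Lee plays Mid → (-2, 5)
vs Mid/b/H: Lee plays Mid → (-2, 5)
vs Mid/a/T: Lee plays Mid → (-2, 5)
vs Mid/a/H: Lee plays Mid → (-2, 5)

(-2,-1) (-2,-1) (1,1) (-2,-3) (-2,5) (-2,5) (-2,5) (-2,5)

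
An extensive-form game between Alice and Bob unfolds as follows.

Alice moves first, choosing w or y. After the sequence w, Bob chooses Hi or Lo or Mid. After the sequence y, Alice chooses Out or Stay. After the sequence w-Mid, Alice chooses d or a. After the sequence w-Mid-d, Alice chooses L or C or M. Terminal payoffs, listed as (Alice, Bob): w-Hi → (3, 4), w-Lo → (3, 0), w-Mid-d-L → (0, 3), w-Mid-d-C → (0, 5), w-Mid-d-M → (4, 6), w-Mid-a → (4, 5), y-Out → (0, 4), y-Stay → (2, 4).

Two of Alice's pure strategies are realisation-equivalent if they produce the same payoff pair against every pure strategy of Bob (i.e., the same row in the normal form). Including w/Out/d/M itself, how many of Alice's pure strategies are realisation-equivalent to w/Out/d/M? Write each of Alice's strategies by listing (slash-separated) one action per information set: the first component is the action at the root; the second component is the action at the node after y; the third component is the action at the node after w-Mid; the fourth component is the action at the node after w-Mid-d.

2

Row for w/Out/d/M (columns Hi, Lo, Mid): (3,4) (3,0) (4,6).
Under w/Out/d/M, Alice's choice at the node after y can never be reached regardless of what Bob does, so varying those choices leaves every outcome unchanged.
Holding the reachable choices fixed and varying the unreachable one freely already gives 2 equivalent strategies.
No other strategy reproduces this row, so those 2 are the full class: w/Out/d/M, w/Stay/d/M.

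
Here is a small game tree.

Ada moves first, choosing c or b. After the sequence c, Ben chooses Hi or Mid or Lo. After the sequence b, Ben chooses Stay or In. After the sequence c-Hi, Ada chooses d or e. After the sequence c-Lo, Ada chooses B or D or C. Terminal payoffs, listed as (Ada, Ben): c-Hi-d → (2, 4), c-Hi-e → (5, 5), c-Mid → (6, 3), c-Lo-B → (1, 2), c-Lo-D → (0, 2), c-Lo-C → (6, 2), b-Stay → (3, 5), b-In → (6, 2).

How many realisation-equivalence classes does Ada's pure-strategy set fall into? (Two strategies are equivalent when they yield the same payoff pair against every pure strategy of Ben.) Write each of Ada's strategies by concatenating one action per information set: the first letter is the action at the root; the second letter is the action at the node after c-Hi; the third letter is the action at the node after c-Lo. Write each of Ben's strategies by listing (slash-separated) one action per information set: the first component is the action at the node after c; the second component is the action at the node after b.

Ada has 12 pure strategies: cdB, cdD, cdC, ceB, ceD, ceC, bdB, bdD, bdC, beB, beD, beC. Columns: Hi/Stay, Hi/In, Mid/Stay, Mid/In, Lo/Stay, Lo/In.
{cdB} → row (2,4) (2,4) (6,3) (6,3) (1,2) (1,2)
{cdD} → row (2,4) (2,4) (6,3) (6,3) (0,2) (0,2)
{cdC} → row (2,4) (2,4) (6,3) (6,3) (6,2) (6,2)
{ceB} → row (5,5) (5,5) (6,3) (6,3) (1,2) (1,2)
{ceD} → row (5,5) (5,5) (6,3) (6,3) (0,2) (0,2)
{ceC} → row (5,5) (5,5) (6,3) (6,3) (6,2) (6,2)
{bdB, bdD, bdC, beB, beD, beC} → row (3,5) (6,2) (3,5) (6,2) (3,5) (6,2)
That's 7 distinct rows out of 12 strategies.

7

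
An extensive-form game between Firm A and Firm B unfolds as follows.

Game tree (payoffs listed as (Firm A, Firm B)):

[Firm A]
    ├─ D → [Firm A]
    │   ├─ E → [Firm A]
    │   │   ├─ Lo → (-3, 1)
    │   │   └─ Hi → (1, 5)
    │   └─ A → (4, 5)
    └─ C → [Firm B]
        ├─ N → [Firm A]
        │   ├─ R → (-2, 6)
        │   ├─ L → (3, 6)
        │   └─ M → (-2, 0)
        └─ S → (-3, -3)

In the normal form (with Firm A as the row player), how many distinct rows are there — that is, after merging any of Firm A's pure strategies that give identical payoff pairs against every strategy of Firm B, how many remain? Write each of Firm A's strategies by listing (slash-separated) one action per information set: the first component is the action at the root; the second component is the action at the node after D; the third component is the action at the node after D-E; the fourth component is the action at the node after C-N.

6

Firm A has 24 pure strategies: D/E/Lo/R, D/E/Lo/L, D/E/Lo/M, D/E/Hi/R, D/E/Hi/L, D/E/Hi/M, D/A/Lo/R, D/A/Lo/L, D/A/Lo/M, D/A/Hi/R, D/A/Hi/L, D/A/Hi/M, C/E/Lo/R, C/E/Lo/L, C/E/Lo/M, C/E/Hi/R, C/E/Hi/L, C/E/Hi/M, C/A/Lo/R, C/A/Lo/L, C/A/Lo/M, C/A/Hi/R, C/A/Hi/L, C/A/Hi/M. Columns: N, S.
{D/E/Lo/R, D/E/Lo/L, D/E/Lo/M} → row (-3,1) (-3,1)
{D/E/Hi/R, D/E/Hi/L, D/E/Hi/M} → row (1,5) (1,5)
{D/A/Lo/R, D/A/Lo/L, D/A/Lo/M, D/A/Hi/R, D/A/Hi/L, D/A/Hi/M} → row (4,5) (4,5)
{C/E/Lo/R, C/E/Hi/R, C/A/Lo/R, C/A/Hi/R} → row (-2,6) (-3,-3)
{C/E/Lo/L, C/E/Hi/L, C/A/Lo/L, C/A/Hi/L} → row (3,6) (-3,-3)
{C/E/Lo/M, C/E/Hi/M, C/A/Lo/M, C/A/Hi/M} → row (-2,0) (-3,-3)
That's 6 distinct rows out of 24 strategies.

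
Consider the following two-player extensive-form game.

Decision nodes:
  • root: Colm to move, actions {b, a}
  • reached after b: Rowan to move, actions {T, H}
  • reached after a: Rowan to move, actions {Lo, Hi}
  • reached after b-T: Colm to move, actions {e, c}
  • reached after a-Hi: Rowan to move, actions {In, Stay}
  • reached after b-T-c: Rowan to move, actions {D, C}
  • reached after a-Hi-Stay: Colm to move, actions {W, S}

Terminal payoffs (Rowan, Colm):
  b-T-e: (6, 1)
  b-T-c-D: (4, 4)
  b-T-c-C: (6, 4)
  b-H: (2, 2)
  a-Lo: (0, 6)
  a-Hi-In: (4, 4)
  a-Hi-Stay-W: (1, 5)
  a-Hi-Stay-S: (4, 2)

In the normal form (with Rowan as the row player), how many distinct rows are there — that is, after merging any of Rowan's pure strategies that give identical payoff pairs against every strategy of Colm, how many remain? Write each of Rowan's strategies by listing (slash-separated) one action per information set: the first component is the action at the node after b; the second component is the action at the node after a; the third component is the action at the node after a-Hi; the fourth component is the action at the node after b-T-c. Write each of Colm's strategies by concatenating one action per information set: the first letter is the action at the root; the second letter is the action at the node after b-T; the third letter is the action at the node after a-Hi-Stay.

9

Rowan has 16 pure strategies: T/Lo/In/D, T/Lo/In/C, T/Lo/Stay/D, T/Lo/Stay/C, T/Hi/In/D, T/Hi/In/C, T/Hi/Stay/D, T/Hi/Stay/C, H/Lo/In/D, H/Lo/In/C, H/Lo/Stay/D, H/Lo/Stay/C, H/Hi/In/D, H/Hi/In/C, H/Hi/Stay/D, H/Hi/Stay/C. Columns: beW, beS, bcW, bcS, aeW, aeS, acW, acS.
{T/Lo/In/D, T/Lo/Stay/D} → row (6,1) (6,1) (4,4) (4,4) (0,6) (0,6) (0,6) (0,6)
{T/Lo/In/C, T/Lo/Stay/C} → row (6,1) (6,1) (6,4) (6,4) (0,6) (0,6) (0,6) (0,6)
{T/Hi/In/D} → row (6,1) (6,1) (4,4) (4,4) (4,4) (4,4) (4,4) (4,4)
{T/Hi/In/C} → row (6,1) (6,1) (6,4) (6,4) (4,4) (4,4) (4,4) (4,4)
{T/Hi/Stay/D} → row (6,1) (6,1) (4,4) (4,4) (1,5) (4,2) (1,5) (4,2)
{T/Hi/Stay/C} → row (6,1) (6,1) (6,4) (6,4) (1,5) (4,2) (1,5) (4,2)
{H/Lo/In/D, H/Lo/In/C, H/Lo/Stay/D, H/Lo/Stay/C} → row (2,2) (2,2) (2,2) (2,2) (0,6) (0,6) (0,6) (0,6)
{H/Hi/In/D, H/Hi/In/C} → row (2,2) (2,2) (2,2) (2,2) (4,4) (4,4) (4,4) (4,4)
{H/Hi/Stay/D, H/Hi/Stay/C} → row (2,2) (2,2) (2,2) (2,2) (1,5) (4,2) (1,5) (4,2)
That's 9 distinct rows out of 16 strategies.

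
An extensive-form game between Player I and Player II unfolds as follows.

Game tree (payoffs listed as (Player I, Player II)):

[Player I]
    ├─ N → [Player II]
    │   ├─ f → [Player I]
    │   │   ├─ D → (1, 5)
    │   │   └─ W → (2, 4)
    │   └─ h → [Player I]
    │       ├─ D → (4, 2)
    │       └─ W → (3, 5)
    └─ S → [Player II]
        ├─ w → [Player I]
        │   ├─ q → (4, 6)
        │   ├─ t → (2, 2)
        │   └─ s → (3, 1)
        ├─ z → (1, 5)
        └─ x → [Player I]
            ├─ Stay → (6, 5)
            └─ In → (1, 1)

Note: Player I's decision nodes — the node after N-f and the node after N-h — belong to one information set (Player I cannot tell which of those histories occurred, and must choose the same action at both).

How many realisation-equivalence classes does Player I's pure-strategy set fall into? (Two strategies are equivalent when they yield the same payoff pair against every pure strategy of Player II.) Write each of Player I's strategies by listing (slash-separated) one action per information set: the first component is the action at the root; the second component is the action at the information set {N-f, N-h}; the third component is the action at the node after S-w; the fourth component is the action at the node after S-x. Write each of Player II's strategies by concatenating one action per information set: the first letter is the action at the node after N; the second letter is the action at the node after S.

8

Player I has 24 pure strategies: N/D/q/Stay, N/D/q/In, N/D/t/Stay, N/D/t/In, N/D/s/Stay, N/D/s/In, N/W/q/Stay, N/W/q/In, N/W/t/Stay, N/W/t/In, N/W/s/Stay, N/W/s/In, S/D/q/Stay, S/D/q/In, S/D/t/Stay, S/D/t/In, S/D/s/Stay, S/D/s/In, S/W/q/Stay, S/W/q/In, S/W/t/Stay, S/W/t/In, S/W/s/Stay, S/W/s/In. Columns: fw, fz, fx, hw, hz, hx.
{N/D/q/Stay, N/D/q/In, N/D/t/Stay, N/D/t/In, N/D/s/Stay, N/D/s/In} → row (1,5) (1,5) (1,5) (4,2) (4,2) (4,2)
{N/W/q/Stay, N/W/q/In, N/W/t/Stay, N/W/t/In, N/W/s/Stay, N/W/s/In} → row (2,4) (2,4) (2,4) (3,5) (3,5) (3,5)
{S/D/q/Stay, S/W/q/Stay} → row (4,6) (1,5) (6,5) (4,6) (1,5) (6,5)
{S/D/q/In, S/W/q/In} → row (4,6) (1,5) (1,1) (4,6) (1,5) (1,1)
{S/D/t/Stay, S/W/t/Stay} → row (2,2) (1,5) (6,5) (2,2) (1,5) (6,5)
{S/D/t/In, S/W/t/In} → row (2,2) (1,5) (1,1) (2,2) (1,5) (1,1)
{S/D/s/Stay, S/W/s/Stay} → row (3,1) (1,5) (6,5) (3,1) (1,5) (6,5)
{S/D/s/In, S/W/s/In} → row (3,1) (1,5) (1,1) (3,1) (1,5) (1,1)
That's 8 distinct rows out of 24 strategies.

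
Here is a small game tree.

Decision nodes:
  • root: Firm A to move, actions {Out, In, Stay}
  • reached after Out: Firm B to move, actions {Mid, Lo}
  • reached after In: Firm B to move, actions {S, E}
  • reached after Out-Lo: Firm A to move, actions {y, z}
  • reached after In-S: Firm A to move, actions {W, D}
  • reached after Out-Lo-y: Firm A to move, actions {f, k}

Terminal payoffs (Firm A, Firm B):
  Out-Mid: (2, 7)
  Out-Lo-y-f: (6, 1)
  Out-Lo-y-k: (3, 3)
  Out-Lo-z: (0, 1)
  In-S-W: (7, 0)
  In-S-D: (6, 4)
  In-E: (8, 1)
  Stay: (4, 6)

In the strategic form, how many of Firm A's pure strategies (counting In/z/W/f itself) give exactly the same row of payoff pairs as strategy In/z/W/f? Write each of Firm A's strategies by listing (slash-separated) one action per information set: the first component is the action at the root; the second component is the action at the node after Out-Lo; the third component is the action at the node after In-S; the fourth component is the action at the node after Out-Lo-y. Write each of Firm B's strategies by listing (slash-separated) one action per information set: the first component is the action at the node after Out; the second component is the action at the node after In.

Row for In/z/W/f (columns Mid/S, Mid/E, Lo/S, Lo/E): (7,0) (8,1) (7,0) (8,1).
Under In/z/W/f, Firm A's choice at the node after Out-Lo and at the node after Out-Lo-y can never be reached regardless of what Firm B does, so varying those choices leaves every outcome unchanged.
Holding the reachable choices fixed and varying the unreachable ones freely already gives 2 × 2 = 4 equivalent strategies.
No other strategy reproduces this row, so those 4 are the full class: In/y/W/f, In/y/W/k, In/z/W/f, In/z/W/k.

4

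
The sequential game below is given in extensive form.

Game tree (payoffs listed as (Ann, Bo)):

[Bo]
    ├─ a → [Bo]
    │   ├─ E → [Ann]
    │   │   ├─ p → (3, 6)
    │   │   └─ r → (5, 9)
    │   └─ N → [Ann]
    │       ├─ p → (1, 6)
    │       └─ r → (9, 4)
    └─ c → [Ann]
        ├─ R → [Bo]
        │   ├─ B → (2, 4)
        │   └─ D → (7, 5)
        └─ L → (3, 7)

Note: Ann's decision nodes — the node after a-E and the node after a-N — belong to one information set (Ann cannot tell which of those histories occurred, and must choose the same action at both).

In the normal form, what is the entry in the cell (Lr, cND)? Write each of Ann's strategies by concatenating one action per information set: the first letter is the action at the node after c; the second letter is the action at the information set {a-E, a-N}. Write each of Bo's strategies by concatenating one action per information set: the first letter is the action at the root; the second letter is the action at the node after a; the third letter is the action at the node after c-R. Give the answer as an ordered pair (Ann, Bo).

(3, 7)

Trace the play path from the root:
  Bo plays c
  Ann plays L at [c]
→ terminal payoff (3, 7).
(Ann's choice at the information set {a-E, a-N} is never reached on this path, so it doesn't affect the outcome.)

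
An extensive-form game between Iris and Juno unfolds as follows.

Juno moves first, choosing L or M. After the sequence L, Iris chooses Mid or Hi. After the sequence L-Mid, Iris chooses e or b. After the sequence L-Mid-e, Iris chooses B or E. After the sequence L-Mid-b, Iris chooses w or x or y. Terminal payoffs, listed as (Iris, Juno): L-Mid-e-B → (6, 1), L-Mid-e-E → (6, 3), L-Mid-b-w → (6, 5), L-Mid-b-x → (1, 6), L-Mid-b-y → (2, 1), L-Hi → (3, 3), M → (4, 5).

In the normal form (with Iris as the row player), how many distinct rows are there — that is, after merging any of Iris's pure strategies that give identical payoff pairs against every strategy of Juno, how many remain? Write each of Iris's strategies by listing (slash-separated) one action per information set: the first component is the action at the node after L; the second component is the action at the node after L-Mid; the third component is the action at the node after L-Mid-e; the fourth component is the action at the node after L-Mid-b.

Iris has 24 pure strategies: Mid/e/B/w, Mid/e/B/x, Mid/e/B/y, Mid/e/E/w, Mid/e/E/x, Mid/e/E/y, Mid/b/B/w, Mid/b/B/x, Mid/b/B/y, Mid/b/E/w, Mid/b/E/x, Mid/b/E/y, Hi/e/B/w, Hi/e/B/x, Hi/e/B/y, Hi/e/E/w, Hi/e/E/x, Hi/e/E/y, Hi/b/B/w, Hi/b/B/x, Hi/b/B/y, Hi/b/E/w, Hi/b/E/x, Hi/b/E/y. Columns: L, M.
{Mid/e/B/w, Mid/e/B/x, Mid/e/B/y} → row (6,1) (4,5)
{Mid/e/E/w, Mid/e/E/x, Mid/e/E/y} → row (6,3) (4,5)
{Mid/b/B/w, Mid/b/E/w} → row (6,5) (4,5)
{Mid/b/B/x, Mid/b/E/x} → row (1,6) (4,5)
{Mid/b/B/y, Mid/b/E/y} → row (2,1) (4,5)
{Hi/e/B/w, Hi/e/B/x, Hi/e/B/y, Hi/e/E/w, Hi/e/E/x, Hi/e/E/y, Hi/b/B/w, Hi/b/B/x, Hi/b/B/y, Hi/b/E/w, Hi/b/E/x, Hi/b/E/y} → row (3,3) (4,5)
That's 6 distinct rows out of 24 strategies.

6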